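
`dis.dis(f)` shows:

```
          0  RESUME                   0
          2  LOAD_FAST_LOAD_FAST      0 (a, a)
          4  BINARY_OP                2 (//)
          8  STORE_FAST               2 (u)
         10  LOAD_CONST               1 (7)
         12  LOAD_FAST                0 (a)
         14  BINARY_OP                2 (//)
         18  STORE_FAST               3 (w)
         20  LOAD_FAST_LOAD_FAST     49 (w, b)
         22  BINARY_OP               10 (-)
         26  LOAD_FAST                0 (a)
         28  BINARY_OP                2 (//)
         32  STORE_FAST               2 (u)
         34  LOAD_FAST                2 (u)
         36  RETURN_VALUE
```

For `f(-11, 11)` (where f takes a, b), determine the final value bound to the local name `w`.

-1

LOAD_FAST_LOAD_FAST a,a → push -11,-11. Stack: [-11, -11]
BINARY_OP // → -11 // -11 = 1. Stack: [1]
STORE_FAST u → u=1. Stack: []
LOAD_CONST → push 7. Stack: [7]
LOAD_FAST a → push -11. Stack: [7, -11]
BINARY_OP // → 7 // -11 = -1. Stack: [-1]
STORE_FAST w → w=-1. Stack: []
LOAD_FAST_LOAD_FAST w,b → push -1,11. Stack: [-1, 11]
BINARY_OP - → -1 - 11 = -12. Stack: [-12]
LOAD_FAST a → push -11. Stack: [-12, -11]
BINARY_OP // → -12 // -11 = 1. Stack: [1]
STORE_FAST u → u=1. Stack: []
LOAD_FAST u → push 1. Stack: [1]
RETURN_VALUE → return 1.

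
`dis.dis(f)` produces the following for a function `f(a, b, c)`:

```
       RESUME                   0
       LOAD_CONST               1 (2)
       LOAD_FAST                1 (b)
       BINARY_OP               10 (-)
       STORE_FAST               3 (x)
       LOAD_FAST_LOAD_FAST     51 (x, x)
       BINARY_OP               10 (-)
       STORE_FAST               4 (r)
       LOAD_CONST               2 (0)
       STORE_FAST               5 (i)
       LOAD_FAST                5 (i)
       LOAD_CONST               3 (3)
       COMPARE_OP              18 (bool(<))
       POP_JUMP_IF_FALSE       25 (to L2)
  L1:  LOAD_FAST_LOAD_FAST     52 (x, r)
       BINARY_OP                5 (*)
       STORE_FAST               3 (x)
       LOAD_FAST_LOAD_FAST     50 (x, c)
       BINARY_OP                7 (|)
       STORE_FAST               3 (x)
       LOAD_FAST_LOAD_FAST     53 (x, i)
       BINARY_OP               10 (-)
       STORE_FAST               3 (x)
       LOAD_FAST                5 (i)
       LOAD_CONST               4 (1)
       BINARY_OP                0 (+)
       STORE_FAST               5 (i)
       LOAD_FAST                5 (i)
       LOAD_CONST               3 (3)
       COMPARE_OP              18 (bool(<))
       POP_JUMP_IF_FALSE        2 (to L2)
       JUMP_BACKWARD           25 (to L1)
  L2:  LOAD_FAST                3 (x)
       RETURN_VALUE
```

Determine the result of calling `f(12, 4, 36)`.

34

LOAD_CONST → push 2
LOAD_FAST b → push 4
BINARY_OP - → 2 - 4 = -2
STORE_FAST x → x=-2
LOAD_FAST_LOAD_FAST x,x → push -2,-2
BINARY_OP - → -2 - -2 = 0
STORE_FAST r → r=0
LOAD_CONST → push 0
STORE_FAST i → i=0
LOAD_FAST i → push 0
LOAD_CONST → push 3
COMPARE_OP bool(<) → 0 vs 3 = True
POP_JUMP_IF_FALSE → pop True; no jump
LOAD_FAST_LOAD_FAST x,r → push -2,0
BINARY_OP * → -2 * 0 = 0
STORE_FAST x → x=0
LOAD_FAST_LOAD_FAST x,c → push 0,36
BINARY_OP | → 0 | 36 = 36
STORE_FAST x → x=36
LOAD_FAST_LOAD_FAST x,i → push 36,0
BINARY_OP - → 36 - 0 = 36
STORE_FAST x → x=36
LOAD_FAST i → push 0
LOAD_CONST → push 1
BINARY_OP + → 0 + 1 = 1
STORE_FAST i → i=1
LOAD_FAST i → push 1
LOAD_CONST → push 3
COMPARE_OP bool(<) → 1 vs 3 = True
POP_JUMP_IF_FALSE → pop True; no jump
LOAD_FAST_LOAD_FAST x,r → push 36,0
BINARY_OP * → 36 * 0 = 0
STORE_FAST x → x=0
LOAD_FAST_LOAD_FAST x,c → push 0,36
BINARY_OP | → 0 | 36 = 36
STORE_FAST x → x=36
LOAD_FAST_LOAD_FAST x,i → push 36,1
BINARY_OP - → 36 - 1 = 35
STORE_FAST x → x=35
LOAD_FAST i → push 1
LOAD_CONST → push 1
BINARY_OP + → 1 + 1 = 2
STORE_FAST i → i=2
LOAD_FAST i → push 2
LOAD_CONST → push 3
COMPARE_OP bool(<) → 2 vs 3 = True
POP_JUMP_IF_FALSE → pop True; no jump
LOAD_FAST_LOAD_FAST x,r → push 35,0
BINARY_OP * → 35 * 0 = 0
STORE_FAST x → x=0
LOAD_FAST_LOAD_FAST x,c → push 0,36
BINARY_OP | → 0 | 36 = 36
STORE_FAST x → x=36
LOAD_FAST_LOAD_FAST x,i → push 36,2
BINARY_OP - → 36 - 2 = 34
STORE_FAST x → x=34
LOAD_FAST i → push 2
LOAD_CONST → push 1
BINARY_OP + → 2 + 1 = 3
STORE_FAST i → i=3
LOAD_FAST i → push 3
LOAD_CONST → push 3
COMPARE_OP bool(<) → 3 vs 3 = False
POP_JUMP_IF_FALSE → pop False; jump
LOAD_FAST x → push 34
RETURN_VALUE → return 34.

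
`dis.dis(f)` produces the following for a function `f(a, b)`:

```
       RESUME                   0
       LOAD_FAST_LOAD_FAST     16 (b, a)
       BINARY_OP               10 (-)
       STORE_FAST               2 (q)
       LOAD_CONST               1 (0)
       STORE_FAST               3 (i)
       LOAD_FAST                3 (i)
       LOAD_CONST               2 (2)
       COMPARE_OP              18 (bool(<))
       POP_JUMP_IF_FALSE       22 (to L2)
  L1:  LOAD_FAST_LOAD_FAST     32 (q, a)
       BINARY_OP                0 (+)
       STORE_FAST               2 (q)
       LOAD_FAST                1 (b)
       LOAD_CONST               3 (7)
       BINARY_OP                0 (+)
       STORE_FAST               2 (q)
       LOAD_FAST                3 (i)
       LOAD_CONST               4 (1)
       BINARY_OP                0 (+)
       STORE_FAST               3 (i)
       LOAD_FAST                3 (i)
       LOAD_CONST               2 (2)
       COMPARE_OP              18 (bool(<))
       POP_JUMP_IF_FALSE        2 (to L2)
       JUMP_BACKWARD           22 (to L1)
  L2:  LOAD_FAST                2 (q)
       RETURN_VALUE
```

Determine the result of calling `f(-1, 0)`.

LOAD_FAST_LOAD_FAST b,a → push 0,-1. Stack: [0, -1]
BINARY_OP - → 0 - -1 = 1. Stack: [1]
STORE_FAST q → q=1. Stack: []
LOAD_CONST → push 0. Stack: [0]
STORE_FAST i → i=0. Stack: []
LOAD_FAST i → push 0. Stack: [0]
LOAD_CONST → push 2. Stack: [0, 2]
COMPARE_OP bool(<) → 0 vs 2 = True. Stack: [True]
POP_JUMP_IF_FALSE → pop True; no jump. Stack: []
LOAD_FAST_LOAD_FAST q,a → push 1,-1. Stack: [1, -1]
BINARY_OP + → 1 + -1 = 0. Stack: [0]
STORE_FAST q → q=0. Stack: []
LOAD_FAST b → push 0. Stack: [0]
LOAD_CONST → push 7. Stack: [0, 7]
BINARY_OP + → 0 + 7 = 7. Stack: [7]
STORE_FAST q → q=7. Stack: []
LOAD_FAST i → push 0. Stack: [0]
LOAD_CONST → push 1. Stack: [0, 1]
BINARY_OP + → 0 + 1 = 1. Stack: [1]
STORE_FAST i → i=1. Stack: []
LOAD_FAST i → push 1. Stack: [1]
LOAD_CONST → push 2. Stack: [1, 2]
COMPARE_OP bool(<) → 1 vs 2 = True. Stack: [True]
POP_JUMP_IF_FALSE → pop True; no jump. Stack: []
LOAD_FAST_LOAD_FAST q,a → push 7,-1. Stack: [7, -1]
BINARY_OP + → 7 + -1 = 6. Stack: [6]
STORE_FAST q → q=6. Stack: []
LOAD_FAST b → push 0. Stack: [0]
LOAD_CONST → push 7. Stack: [0, 7]
BINARY_OP + → 0 + 7 = 7. Stack: [7]
STORE_FAST q → q=7. Stack: []
LOAD_FAST i → push 1. Stack: [1]
LOAD_CONST → push 1. Stack: [1, 1]
BINARY_OP + → 1 + 1 = 2. Stack: [2]
STORE_FAST i → i=2. Stack: []
LOAD_FAST i → push 2. Stack: [2]
LOAD_CONST → push 2. Stack: [2, 2]
COMPARE_OP bool(<) → 2 vs 2 = False. Stack: [False]
POP_JUMP_IF_FALSE → pop False; jump. Stack: []
LOAD_FAST q → push 7. Stack: [7]
RETURN_VALUE → return 7.

7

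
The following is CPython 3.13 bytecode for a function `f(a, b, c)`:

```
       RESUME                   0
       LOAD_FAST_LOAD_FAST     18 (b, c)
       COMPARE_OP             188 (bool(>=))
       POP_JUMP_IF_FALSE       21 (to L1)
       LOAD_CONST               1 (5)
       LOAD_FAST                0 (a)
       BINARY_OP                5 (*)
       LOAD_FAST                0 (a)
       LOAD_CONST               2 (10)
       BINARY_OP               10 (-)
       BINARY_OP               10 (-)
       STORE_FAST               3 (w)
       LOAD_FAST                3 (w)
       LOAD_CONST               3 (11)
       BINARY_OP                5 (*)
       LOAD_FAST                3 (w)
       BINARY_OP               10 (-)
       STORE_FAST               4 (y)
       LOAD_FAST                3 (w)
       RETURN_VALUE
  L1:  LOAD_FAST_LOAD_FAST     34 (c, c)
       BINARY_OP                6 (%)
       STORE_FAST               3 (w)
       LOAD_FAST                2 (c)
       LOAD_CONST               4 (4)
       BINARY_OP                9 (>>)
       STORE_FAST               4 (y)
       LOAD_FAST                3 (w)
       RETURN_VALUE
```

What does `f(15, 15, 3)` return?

70

LOAD_FAST_LOAD_FAST b,c → push 15,3. Stack: [15, 3]
COMPARE_OP bool(>=) → 15 vs 3 = True. Stack: [True]
POP_JUMP_IF_FALSE → pop True; no jump. Stack: []
LOAD_CONST → push 5. Stack: [5]
LOAD_FAST a → push 15. Stack: [5, 15]
BINARY_OP * → 5 * 15 = 75. Stack: [75]
LOAD_FAST a → push 15. Stack: [75, 15]
LOAD_CONST → push 10. Stack: [75, 15, 10]
BINARY_OP - → 15 - 10 = 5. Stack: [75, 5]
BINARY_OP - → 75 - 5 = 70. Stack: [70]
STORE_FAST w → w=70. Stack: []
LOAD_FAST w → push 70. Stack: [70]
LOAD_CONST → push 11. Stack: [70, 11]
BINARY_OP * → 70 * 11 = 770. Stack: [770]
LOAD_FAST w → push 70. Stack: [770, 70]
BINARY_OP - → 770 - 70 = 700. Stack: [700]
STORE_FAST y → y=700. Stack: []
LOAD_FAST w → push 70. Stack: [70]
RETURN_VALUE → return 70.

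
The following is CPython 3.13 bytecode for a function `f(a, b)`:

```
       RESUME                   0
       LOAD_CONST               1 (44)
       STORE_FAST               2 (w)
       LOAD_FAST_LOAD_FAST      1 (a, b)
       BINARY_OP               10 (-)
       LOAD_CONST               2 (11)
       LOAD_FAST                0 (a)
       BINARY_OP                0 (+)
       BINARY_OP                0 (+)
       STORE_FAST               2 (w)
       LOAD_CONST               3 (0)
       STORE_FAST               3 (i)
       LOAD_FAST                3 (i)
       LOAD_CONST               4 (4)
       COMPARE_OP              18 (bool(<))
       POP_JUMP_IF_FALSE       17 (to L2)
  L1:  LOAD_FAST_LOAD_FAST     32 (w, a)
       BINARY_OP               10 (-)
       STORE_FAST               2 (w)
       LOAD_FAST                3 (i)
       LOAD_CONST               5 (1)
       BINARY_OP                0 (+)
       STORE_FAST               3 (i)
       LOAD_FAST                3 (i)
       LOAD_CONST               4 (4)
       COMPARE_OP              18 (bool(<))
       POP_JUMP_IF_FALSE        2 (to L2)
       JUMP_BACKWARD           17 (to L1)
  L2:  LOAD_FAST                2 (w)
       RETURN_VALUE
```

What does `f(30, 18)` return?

-67

LOAD_CONST → push 44. Stack: [44]
STORE_FAST w → w=44. Stack: []
LOAD_FAST_LOAD_FAST a,b → push 30,18. Stack: [30, 18]
BINARY_OP - → 30 - 18 = 12. Stack: [12]
LOAD_CONST → push 11. Stack: [12, 11]
LOAD_FAST a → push 30. Stack: [12, 11, 30]
BINARY_OP + → 11 + 30 = 41. Stack: [12, 41]
BINARY_OP + → 12 + 41 = 53. Stack: [53]
STORE_FAST w → w=53. Stack: []
LOAD_CONST → push 0. Stack: [0]
STORE_FAST i → i=0. Stack: []
LOAD_FAST i → push 0. Stack: [0]
LOAD_CONST → push 4. Stack: [0, 4]
COMPARE_OP bool(<) → 0 vs 4 = True. Stack: [True]
POP_JUMP_IF_FALSE → pop True; no jump. Stack: []
LOAD_FAST_LOAD_FAST w,a → push 53,30. Stack: [53, 30]
BINARY_OP - → 53 - 30 = 23. Stack: [23]
STORE_FAST w → w=23. Stack: []
LOAD_FAST i → push 0. Stack: [0]
LOAD_CONST → push 1. Stack: [0, 1]
BINARY_OP + → 0 + 1 = 1. Stack: [1]
STORE_FAST i → i=1. Stack: []
LOAD_FAST i → push 1. Stack: [1]
LOAD_CONST → push 4. Stack: [1, 4]
COMPARE_OP bool(<) → 1 vs 4 = True. Stack: [True]
POP_JUMP_IF_FALSE → pop True; no jump. Stack: []
LOAD_FAST_LOAD_FAST w,a → push 23,30. Stack: [23, 30]
BINARY_OP - → 23 - 30 = -7. Stack: [-7]
STORE_FAST w → w=-7. Stack: []
LOAD_FAST i → push 1. Stack: [1]
LOAD_CONST → push 1. Stack: [1, 1]
BINARY_OP + → 1 + 1 = 2. Stack: [2]
STORE_FAST i → i=2. Stack: []
LOAD_FAST i → push 2. Stack: [2]
LOAD_CONST → push 4. Stack: [2, 4]
COMPARE_OP bool(<) → 2 vs 4 = True. Stack: [True]
POP_JUMP_IF_FALSE → pop True; no jump. Stack: []
LOAD_FAST_LOAD_FAST w,a → push -7,30. Stack: [-7, 30]
BINARY_OP - → -7 - 30 = -37. Stack: [-37]
STORE_FAST w → w=-37. Stack: []
LOAD_FAST i → push 2. Stack: [2]
LOAD_CONST → push 1. Stack: [2, 1]
BINARY_OP + → 2 + 1 = 3. Stack: [3]
STORE_FAST i → i=3. Stack: []
LOAD_FAST i → push 3. Stack: [3]
LOAD_CONST → push 4. Stack: [3, 4]
COMPARE_OP bool(<) → 3 vs 4 = True. Stack: [True]
POP_JUMP_IF_FALSE → pop True; no jump. Stack: []
LOAD_FAST_LOAD_FAST w,a → push -37,30. Stack: [-37, 30]
BINARY_OP - → -37 - 30 = -67. Stack: [-67]
STORE_FAST w → w=-67. Stack: []
LOAD_FAST i → push 3. Stack: [3]
LOAD_CONST → push 1. Stack: [3, 1]
BINARY_OP + → 3 + 1 = 4. Stack: [4]
STORE_FAST i → i=4. Stack: []
LOAD_FAST i → push 4. Stack: [4]
LOAD_CONST → push 4. Stack: [4, 4]
COMPARE_OP bool(<) → 4 vs 4 = False. Stack: [False]
POP_JUMP_IF_FALSE → pop False; jump. Stack: []
LOAD_FAST w → push -67. Stack: [-67]
RETURN_VALUE → return -67.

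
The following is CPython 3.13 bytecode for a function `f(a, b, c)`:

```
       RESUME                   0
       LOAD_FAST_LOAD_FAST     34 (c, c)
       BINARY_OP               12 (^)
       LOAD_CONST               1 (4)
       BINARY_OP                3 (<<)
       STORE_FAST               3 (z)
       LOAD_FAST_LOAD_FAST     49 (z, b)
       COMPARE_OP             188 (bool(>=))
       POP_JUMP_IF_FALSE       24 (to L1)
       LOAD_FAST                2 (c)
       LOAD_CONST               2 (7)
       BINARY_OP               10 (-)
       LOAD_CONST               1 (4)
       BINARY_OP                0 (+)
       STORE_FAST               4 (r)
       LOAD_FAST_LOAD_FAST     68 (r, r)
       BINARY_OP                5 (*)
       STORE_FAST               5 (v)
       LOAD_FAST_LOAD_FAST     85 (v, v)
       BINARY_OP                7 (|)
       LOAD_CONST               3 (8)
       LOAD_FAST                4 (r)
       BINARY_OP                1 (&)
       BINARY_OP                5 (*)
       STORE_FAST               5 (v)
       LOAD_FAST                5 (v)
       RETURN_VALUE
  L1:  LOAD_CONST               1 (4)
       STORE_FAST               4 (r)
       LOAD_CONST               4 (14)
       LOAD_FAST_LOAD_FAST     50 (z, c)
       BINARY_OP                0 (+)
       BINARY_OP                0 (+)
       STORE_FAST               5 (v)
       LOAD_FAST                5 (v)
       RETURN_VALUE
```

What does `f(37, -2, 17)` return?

1568

LOAD_FAST_LOAD_FAST c,c → push 17,17. Stack: [17, 17]
BINARY_OP ^ → 17 ^ 17 = 0. Stack: [0]
LOAD_CONST → push 4. Stack: [0, 4]
BINARY_OP << → 0 << 4 = 0. Stack: [0]
STORE_FAST z → z=0. Stack: []
LOAD_FAST_LOAD_FAST z,b → push 0,-2. Stack: [0, -2]
COMPARE_OP bool(>=) → 0 vs -2 = True. Stack: [True]
POP_JUMP_IF_FALSE → pop True; no jump. Stack: []
LOAD_FAST c → push 17. Stack: [17]
LOAD_CONST → push 7. Stack: [17, 7]
BINARY_OP - → 17 - 7 = 10. Stack: [10]
LOAD_CONST → push 4. Stack: [10, 4]
BINARY_OP + → 10 + 4 = 14. Stack: [14]
STORE_FAST r → r=14. Stack: []
LOAD_FAST_LOAD_FAST r,r → push 14,14. Stack: [14, 14]
BINARY_OP * → 14 * 14 = 196. Stack: [196]
STORE_FAST v → v=196. Stack: []
LOAD_FAST_LOAD_FAST v,v → push 196,196. Stack: [196, 196]
BINARY_OP | → 196 | 196 = 196. Stack: [196]
LOAD_CONST → push 8. Stack: [196, 8]
LOAD_FAST r → push 14. Stack: [196, 8, 14]
BINARY_OP & → 8 & 14 = 8. Stack: [196, 8]
BINARY_OP * → 196 * 8 = 1568. Stack: [1568]
STORE_FAST v → v=1568. Stack: []
LOAD_FAST v → push 1568. Stack: [1568]
RETURN_VALUE → return 1568.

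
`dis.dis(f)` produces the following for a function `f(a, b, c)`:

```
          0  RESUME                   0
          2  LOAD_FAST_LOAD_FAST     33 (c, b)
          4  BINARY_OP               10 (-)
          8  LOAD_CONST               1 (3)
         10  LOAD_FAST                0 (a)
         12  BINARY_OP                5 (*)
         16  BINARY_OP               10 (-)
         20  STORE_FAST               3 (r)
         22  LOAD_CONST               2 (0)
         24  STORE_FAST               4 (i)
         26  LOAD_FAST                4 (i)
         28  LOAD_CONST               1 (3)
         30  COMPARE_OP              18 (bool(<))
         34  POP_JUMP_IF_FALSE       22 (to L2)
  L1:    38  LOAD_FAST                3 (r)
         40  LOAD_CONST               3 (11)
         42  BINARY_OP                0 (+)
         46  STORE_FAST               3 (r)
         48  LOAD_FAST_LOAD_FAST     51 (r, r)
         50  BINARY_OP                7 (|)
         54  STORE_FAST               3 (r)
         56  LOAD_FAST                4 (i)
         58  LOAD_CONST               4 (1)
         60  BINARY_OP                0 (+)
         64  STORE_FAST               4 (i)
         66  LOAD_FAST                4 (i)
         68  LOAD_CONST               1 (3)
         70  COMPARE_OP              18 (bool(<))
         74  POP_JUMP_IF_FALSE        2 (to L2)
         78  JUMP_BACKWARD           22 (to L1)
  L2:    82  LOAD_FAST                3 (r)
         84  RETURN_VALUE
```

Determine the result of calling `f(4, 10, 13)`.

LOAD_FAST_LOAD_FAST c,b → push 13,10. Stack: [13, 10]
BINARY_OP - → 13 - 10 = 3. Stack: [3]
LOAD_CONST → push 3. Stack: [3, 3]
LOAD_FAST a → push 4. Stack: [3, 3, 4]
BINARY_OP * → 3 * 4 = 12. Stack: [3, 12]
BINARY_OP - → 3 - 12 = -9. Stack: [-9]
STORE_FAST r → r=-9. Stack: []
LOAD_CONST → push 0. Stack: [0]
STORE_FAST i → i=0. Stack: []
LOAD_FAST i → push 0. Stack: [0]
LOAD_CONST → push 3. Stack: [0, 3]
COMPARE_OP bool(<) → 0 vs 3 = True. Stack: [True]
POP_JUMP_IF_FALSE → pop True; no jump. Stack: []
LOAD_FAST r → push -9. Stack: [-9]
LOAD_CONST → push 11. Stack: [-9, 11]
BINARY_OP + → -9 + 11 = 2. Stack: [2]
STORE_FAST r → r=2. Stack: []
LOAD_FAST_LOAD_FAST r,r → push 2,2. Stack: [2, 2]
BINARY_OP | → 2 | 2 = 2. Stack: [2]
STORE_FAST r → r=2. Stack: []
LOAD_FAST i → push 0. Stack: [0]
LOAD_CONST → push 1. Stack: [0, 1]
BINARY_OP + → 0 + 1 = 1. Stack: [1]
STORE_FAST i → i=1. Stack: []
LOAD_FAST i → push 1. Stack: [1]
LOAD_CONST → push 3. Stack: [1, 3]
COMPARE_OP bool(<) → 1 vs 3 = True. Stack: [True]
POP_JUMP_IF_FALSE → pop True; no jump. Stack: []
LOAD_FAST r → push 2. Stack: [2]
LOAD_CONST → push 11. Stack: [2, 11]
BINARY_OP + → 2 + 11 = 13. Stack: [13]
STORE_FAST r → r=13. Stack: []
LOAD_FAST_LOAD_FAST r,r → push 13,13. Stack: [13, 13]
BINARY_OP | → 13 | 13 = 13. Stack: [13]
STORE_FAST r → r=13. Stack: []
LOAD_FAST i → push 1. Stack: [1]
LOAD_CONST → push 1. Stack: [1, 1]
BINARY_OP + → 1 + 1 = 2. Stack: [2]
STORE_FAST i → i=2. Stack: []
LOAD_FAST i → push 2. Stack: [2]
LOAD_CONST → push 3. Stack: [2, 3]
COMPARE_OP bool(<) → 2 vs 3 = True. Stack: [True]
POP_JUMP_IF_FALSE → pop True; no jump. Stack: []
LOAD_FAST r → push 13. Stack: [13]
LOAD_CONST → push 11. Stack: [13, 11]
BINARY_OP + → 13 + 11 = 24. Stack: [24]
STORE_FAST r → r=24. Stack: []
LOAD_FAST_LOAD_FAST r,r → push 24,24. Stack: [24, 24]
BINARY_OP | → 24 | 24 = 24. Stack: [24]
STORE_FAST r → r=24. Stack: []
LOAD_FAST i → push 2. Stack: [2]
LOAD_CONST → push 1. Stack: [2, 1]
BINARY_OP + → 2 + 1 = 3. Stack: [3]
STORE_FAST i → i=3. Stack: []
LOAD_FAST i → push 3. Stack: [3]
LOAD_CONST → push 3. Stack: [3, 3]
COMPARE_OP bool(<) → 3 vs 3 = False. Stack: [False]
POP_JUMP_IF_FALSE → pop False; jump. Stack: []
LOAD_FAST r → push 24. Stack: [24]
RETURN_VALUE → return 24.

24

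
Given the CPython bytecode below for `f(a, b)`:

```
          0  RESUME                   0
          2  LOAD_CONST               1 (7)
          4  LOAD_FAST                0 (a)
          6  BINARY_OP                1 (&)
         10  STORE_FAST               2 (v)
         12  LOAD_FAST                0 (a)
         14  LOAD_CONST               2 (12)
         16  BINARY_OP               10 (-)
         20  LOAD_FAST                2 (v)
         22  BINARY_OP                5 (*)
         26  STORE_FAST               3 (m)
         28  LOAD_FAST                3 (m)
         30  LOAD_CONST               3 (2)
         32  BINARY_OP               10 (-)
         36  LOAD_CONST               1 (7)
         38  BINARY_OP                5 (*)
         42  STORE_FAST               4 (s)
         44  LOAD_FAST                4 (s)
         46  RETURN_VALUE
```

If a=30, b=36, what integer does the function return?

742

LOAD_CONST → push 7. Stack: [7]
LOAD_FAST a → push 30. Stack: [7, 30]
BINARY_OP & → 7 & 30 = 6. Stack: [6]
STORE_FAST v → v=6. Stack: []
LOAD_FAST a → push 30. Stack: [30]
LOAD_CONST → push 12. Stack: [30, 12]
BINARY_OP - → 30 - 12 = 18. Stack: [18]
LOAD_FAST v → push 6. Stack: [18, 6]
BINARY_OP * → 18 * 6 = 108. Stack: [108]
STORE_FAST m → m=108. Stack: []
LOAD_FAST m → push 108. Stack: [108]
LOAD_CONST → push 2. Stack: [108, 2]
BINARY_OP - → 108 - 2 = 106. Stack: [106]
LOAD_CONST → push 7. Stack: [106, 7]
BINARY_OP * → 106 * 7 = 742. Stack: [742]
STORE_FAST s → s=742. Stack: []
LOAD_FAST s → push 742. Stack: [742]
RETURN_VALUE → return 742.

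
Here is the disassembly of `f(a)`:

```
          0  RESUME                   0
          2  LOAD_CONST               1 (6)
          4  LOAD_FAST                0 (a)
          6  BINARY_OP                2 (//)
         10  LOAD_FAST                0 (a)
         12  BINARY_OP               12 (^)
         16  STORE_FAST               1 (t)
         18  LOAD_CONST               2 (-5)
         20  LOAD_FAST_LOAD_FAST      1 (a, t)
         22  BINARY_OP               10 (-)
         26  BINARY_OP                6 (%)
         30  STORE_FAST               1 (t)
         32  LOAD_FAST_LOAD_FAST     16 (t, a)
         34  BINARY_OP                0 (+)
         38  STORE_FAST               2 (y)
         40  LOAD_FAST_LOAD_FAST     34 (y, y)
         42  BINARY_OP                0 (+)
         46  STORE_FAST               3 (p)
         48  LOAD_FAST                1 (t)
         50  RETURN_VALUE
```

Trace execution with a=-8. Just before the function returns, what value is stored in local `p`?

-26

LOAD_CONST → push 6. Stack: [6]
LOAD_FAST a → push -8. Stack: [6, -8]
BINARY_OP // → 6 // -8 = -1. Stack: [-1]
LOAD_FAST a → push -8. Stack: [-1, -8]
BINARY_OP ^ → -1 ^ -8 = 7. Stack: [7]
STORE_FAST t → t=7. Stack: []
LOAD_CONST → push -5. Stack: [-5]
LOAD_FAST_LOAD_FAST a,t → push -8,7. Stack: [-5, -8, 7]
BINARY_OP - → -8 - 7 = -15. Stack: [-5, -15]
BINARY_OP % → -5 % -15 = -5. Stack: [-5]
STORE_FAST t → t=-5. Stack: []
LOAD_FAST_LOAD_FAST t,a → push -5,-8. Stack: [-5, -8]
BINARY_OP + → -5 + -8 = -13. Stack: [-13]
STORE_FAST y → y=-13. Stack: []
LOAD_FAST_LOAD_FAST y,y → push -13,-13. Stack: [-13, -13]
BINARY_OP + → -13 + -13 = -26. Stack: [-26]
STORE_FAST p → p=-26. Stack: []
LOAD_FAST t → push -5. Stack: [-5]
RETURN_VALUE → return -5.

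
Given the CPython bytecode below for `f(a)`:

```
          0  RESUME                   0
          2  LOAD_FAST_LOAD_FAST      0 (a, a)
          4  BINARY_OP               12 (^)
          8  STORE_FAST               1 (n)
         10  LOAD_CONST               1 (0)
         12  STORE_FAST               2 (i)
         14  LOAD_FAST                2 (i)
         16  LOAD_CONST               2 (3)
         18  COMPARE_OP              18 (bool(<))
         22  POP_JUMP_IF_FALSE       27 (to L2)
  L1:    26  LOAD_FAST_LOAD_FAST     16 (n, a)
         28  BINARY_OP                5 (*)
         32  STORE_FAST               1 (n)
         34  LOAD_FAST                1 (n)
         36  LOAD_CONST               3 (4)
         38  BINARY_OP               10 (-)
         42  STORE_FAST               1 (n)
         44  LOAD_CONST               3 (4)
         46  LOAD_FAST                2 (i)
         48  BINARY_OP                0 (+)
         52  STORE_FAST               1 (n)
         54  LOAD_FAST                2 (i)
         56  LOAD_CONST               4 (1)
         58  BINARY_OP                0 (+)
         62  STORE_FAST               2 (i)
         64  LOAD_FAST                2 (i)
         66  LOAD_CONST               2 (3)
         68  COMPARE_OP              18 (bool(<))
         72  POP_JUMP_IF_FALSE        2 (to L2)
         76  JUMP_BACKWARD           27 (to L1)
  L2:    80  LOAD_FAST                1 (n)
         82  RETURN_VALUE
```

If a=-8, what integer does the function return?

6

LOAD_FAST_LOAD_FAST a,a → push -8,-8
BINARY_OP ^ → -8 ^ -8 = 0
STORE_FAST n → n=0
LOAD_CONST → push 0
STORE_FAST i → i=0
LOAD_FAST i → push 0
LOAD_CONST → push 3
COMPARE_OP bool(<) → 0 vs 3 = True
POP_JUMP_IF_FALSE → pop True; no jump
LOAD_FAST_LOAD_FAST n,a → push 0,-8
BINARY_OP * → 0 * -8 = 0
STORE_FAST n → n=0
LOAD_FAST n → push 0
LOAD_CONST → push 4
BINARY_OP - → 0 - 4 = -4
STORE_FAST n → n=-4
LOAD_CONST → push 4
LOAD_FAST i → push 0
BINARY_OP + → 4 + 0 = 4
STORE_FAST n → n=4
LOAD_FAST i → push 0
LOAD_CONST → push 1
BINARY_OP + → 0 + 1 = 1
STORE_FAST i → i=1
LOAD_FAST i → push 1
LOAD_CONST → push 3
COMPARE_OP bool(<) → 1 vs 3 = True
POP_JUMP_IF_FALSE → pop True; no jump
LOAD_FAST_LOAD_FAST n,a → push 4,-8
BINARY_OP * → 4 * -8 = -32
STORE_FAST n → n=-32
LOAD_FAST n → push -32
LOAD_CONST → push 4
BINARY_OP - → -32 - 4 = -36
STORE_FAST n → n=-36
LOAD_CONST → push 4
LOAD_FAST i → push 1
BINARY_OP + → 4 + 1 = 5
STORE_FAST n → n=5
LOAD_FAST i → push 1
LOAD_CONST → push 1
BINARY_OP + → 1 + 1 = 2
STORE_FAST i → i=2
LOAD_FAST i → push 2
LOAD_CONST → push 3
COMPARE_OP bool(<) → 2 vs 3 = True
POP_JUMP_IF_FALSE → pop True; no jump
LOAD_FAST_LOAD_FAST n,a → push 5,-8
BINARY_OP * → 5 * -8 = -40
STORE_FAST n → n=-40
LOAD_FAST n → push -40
LOAD_CONST → push 4
BINARY_OP - → -40 - 4 = -44
STORE_FAST n → n=-44
LOAD_CONST → push 4
LOAD_FAST i → push 2
BINARY_OP + → 4 + 2 = 6
STORE_FAST n → n=6
LOAD_FAST i → push 2
LOAD_CONST → push 1
BINARY_OP + → 2 + 1 = 3
STORE_FAST i → i=3
LOAD_FAST i → push 3
LOAD_CONST → push 3
COMPARE_OP bool(<) → 3 vs 3 = False
POP_JUMP_IF_FALSE → pop False; jump
LOAD_FAST n → push 6
RETURN_VALUE → return 6.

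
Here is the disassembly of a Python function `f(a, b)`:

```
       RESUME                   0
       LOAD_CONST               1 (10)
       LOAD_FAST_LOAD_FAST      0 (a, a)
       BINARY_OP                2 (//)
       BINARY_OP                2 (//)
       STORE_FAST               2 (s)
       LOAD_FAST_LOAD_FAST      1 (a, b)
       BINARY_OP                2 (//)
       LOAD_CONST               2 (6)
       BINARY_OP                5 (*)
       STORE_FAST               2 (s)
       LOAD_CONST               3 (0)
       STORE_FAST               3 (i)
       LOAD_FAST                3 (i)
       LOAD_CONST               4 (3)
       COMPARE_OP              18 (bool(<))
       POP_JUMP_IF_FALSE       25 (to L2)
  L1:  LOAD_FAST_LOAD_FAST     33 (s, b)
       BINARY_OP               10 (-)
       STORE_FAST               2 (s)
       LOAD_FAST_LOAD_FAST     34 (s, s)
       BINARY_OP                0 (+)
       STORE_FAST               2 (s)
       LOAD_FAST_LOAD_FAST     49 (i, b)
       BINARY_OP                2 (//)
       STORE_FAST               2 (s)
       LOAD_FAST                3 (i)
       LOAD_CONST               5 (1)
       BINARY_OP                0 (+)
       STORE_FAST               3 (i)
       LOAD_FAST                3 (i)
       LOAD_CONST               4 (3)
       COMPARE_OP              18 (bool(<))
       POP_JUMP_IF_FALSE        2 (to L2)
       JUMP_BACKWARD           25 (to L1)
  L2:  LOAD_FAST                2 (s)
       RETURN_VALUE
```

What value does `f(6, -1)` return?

-2

LOAD_CONST → push 10
LOAD_FAST_LOAD_FAST a,a → push 6,6
BINARY_OP // → 6 // 6 = 1
BINARY_OP // → 10 // 1 = 10
STORE_FAST s → s=10
LOAD_FAST_LOAD_FAST a,b → push 6,-1
BINARY_OP // → 6 // -1 = -6
LOAD_CONST → push 6
BINARY_OP * → -6 * 6 = -36
STORE_FAST s → s=-36
LOAD_CONST → push 0
STORE_FAST i → i=0
LOAD_FAST i → push 0
LOAD_CONST → push 3
COMPARE_OP bool(<) → 0 vs 3 = True
POP_JUMP_IF_FALSE → pop True; no jump
LOAD_FAST_LOAD_FAST s,b → push -36,-1
BINARY_OP - → -36 - -1 = -35
STORE_FAST s → s=-35
LOAD_FAST_LOAD_FAST s,s → push -35,-35
BINARY_OP + → -35 + -35 = -70
STORE_FAST s → s=-70
LOAD_FAST_LOAD_FAST i,b → push 0,-1
BINARY_OP // → 0 // -1 = 0
STORE_FAST s → s=0
LOAD_FAST i → push 0
LOAD_CONST → push 1
BINARY_OP + → 0 + 1 = 1
STORE_FAST i → i=1
LOAD_FAST i → push 1
LOAD_CONST → push 3
COMPARE_OP bool(<) → 1 vs 3 = True
POP_JUMP_IF_FALSE → pop True; no jump
LOAD_FAST_LOAD_FAST s,b → push 0,-1
BINARY_OP - → 0 - -1 = 1
STORE_FAST s → s=1
LOAD_FAST_LOAD_FAST s,s → push 1,1
BINARY_OP + → 1 + 1 = 2
STORE_FAST s → s=2
LOAD_FAST_LOAD_FAST i,b → push 1,-1
BINARY_OP // → 1 // -1 = -1
STORE_FAST s → s=-1
LOAD_FAST i → push 1
LOAD_CONST → push 1
BINARY_OP + → 1 + 1 = 2
STORE_FAST i → i=2
LOAD_FAST i → push 2
LOAD_CONST → push 3
COMPARE_OP bool(<) → 2 vs 3 = True
POP_JUMP_IF_FALSE → pop True; no jump
LOAD_FAST_LOAD_FAST s,b → push -1,-1
BINARY_OP - → -1 - -1 = 0
STORE_FAST s → s=0
LOAD_FAST_LOAD_FAST s,s → push 0,0
BINARY_OP + → 0 + 0 = 0
STORE_FAST s → s=0
LOAD_FAST_LOAD_FAST i,b → push 2,-1
BINARY_OP // → 2 // -1 = -2
STORE_FAST s → s=-2
LOAD_FAST i → push 2
LOAD_CONST → push 1
BINARY_OP + → 2 + 1 = 3
STORE_FAST i → i=3
LOAD_FAST i → push 3
LOAD_CONST → push 3
COMPARE_OP bool(<) → 3 vs 3 = False
POP_JUMP_IF_FALSE → pop False; jump
LOAD_FAST s → push -2
RETURN_VALUE → return -2.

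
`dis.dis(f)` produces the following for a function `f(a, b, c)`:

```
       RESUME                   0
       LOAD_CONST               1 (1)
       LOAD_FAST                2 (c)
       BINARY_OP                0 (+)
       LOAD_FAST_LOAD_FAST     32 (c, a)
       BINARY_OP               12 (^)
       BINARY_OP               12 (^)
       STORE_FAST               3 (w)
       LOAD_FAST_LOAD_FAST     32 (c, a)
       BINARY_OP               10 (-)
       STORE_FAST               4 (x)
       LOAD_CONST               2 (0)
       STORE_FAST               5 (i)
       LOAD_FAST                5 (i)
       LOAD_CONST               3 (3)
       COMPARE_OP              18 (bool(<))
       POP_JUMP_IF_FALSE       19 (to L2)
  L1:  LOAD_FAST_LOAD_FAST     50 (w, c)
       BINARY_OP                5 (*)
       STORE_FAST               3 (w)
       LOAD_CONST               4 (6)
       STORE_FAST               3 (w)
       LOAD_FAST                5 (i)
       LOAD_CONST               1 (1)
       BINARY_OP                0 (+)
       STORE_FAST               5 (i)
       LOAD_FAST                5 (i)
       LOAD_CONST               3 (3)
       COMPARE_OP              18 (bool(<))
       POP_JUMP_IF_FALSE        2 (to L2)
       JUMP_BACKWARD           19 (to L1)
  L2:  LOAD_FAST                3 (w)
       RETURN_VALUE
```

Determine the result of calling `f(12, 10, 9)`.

6

LOAD_CONST → push 1. Stack: [1]
LOAD_FAST c → push 9. Stack: [1, 9]
BINARY_OP + → 1 + 9 = 10. Stack: [10]
LOAD_FAST_LOAD_FAST c,a → push 9,12. Stack: [10, 9, 12]
BINARY_OP ^ → 9 ^ 12 = 5. Stack: [10, 5]
BINARY_OP ^ → 10 ^ 5 = 15. Stack: [15]
STORE_FAST w → w=15. Stack: []
LOAD_FAST_LOAD_FAST c,a → push 9,12. Stack: [9, 12]
BINARY_OP - → 9 - 12 = -3. Stack: [-3]
STORE_FAST x → x=-3. Stack: []
LOAD_CONST → push 0. Stack: [0]
STORE_FAST i → i=0. Stack: []
LOAD_FAST i → push 0. Stack: [0]
LOAD_CONST → push 3. Stack: [0, 3]
COMPARE_OP bool(<) → 0 vs 3 = True. Stack: [True]
POP_JUMP_IF_FALSE → pop True; no jump. Stack: []
LOAD_FAST_LOAD_FAST w,c → push 15,9. Stack: [15, 9]
BINARY_OP * → 15 * 9 = 135. Stack: [135]
STORE_FAST w → w=135. Stack: []
LOAD_CONST → push 6. Stack: [6]
STORE_FAST w → w=6. Stack: []
LOAD_FAST i → push 0. Stack: [0]
LOAD_CONST → push 1. Stack: [0, 1]
BINARY_OP + → 0 + 1 = 1. Stack: [1]
STORE_FAST i → i=1. Stack: []
LOAD_FAST i → push 1. Stack: [1]
LOAD_CONST → push 3. Stack: [1, 3]
COMPARE_OP bool(<) → 1 vs 3 = True. Stack: [True]
POP_JUMP_IF_FALSE → pop True; no jump. Stack: []
LOAD_FAST_LOAD_FAST w,c → push 6,9. Stack: [6, 9]
BINARY_OP * → 6 * 9 = 54. Stack: [54]
STORE_FAST w → w=54. Stack: []
LOAD_CONST → push 6. Stack: [6]
STORE_FAST w → w=6. Stack: []
LOAD_FAST i → push 1. Stack: [1]
LOAD_CONST → push 1. Stack: [1, 1]
BINARY_OP + → 1 + 1 = 2. Stack: [2]
STORE_FAST i → i=2. Stack: []
LOAD_FAST i → push 2. Stack: [2]
LOAD_CONST → push 3. Stack: [2, 3]
COMPARE_OP bool(<) → 2 vs 3 = True. Stack: [True]
POP_JUMP_IF_FALSE → pop True; no jump. Stack: []
LOAD_FAST_LOAD_FAST w,c → push 6,9. Stack: [6, 9]
BINARY_OP * → 6 * 9 = 54. Stack: [54]
STORE_FAST w → w=54. Stack: []
LOAD_CONST → push 6. Stack: [6]
STORE_FAST w → w=6. Stack: []
LOAD_FAST i → push 2. Stack: [2]
LOAD_CONST → push 1. Stack: [2, 1]
BINARY_OP + → 2 + 1 = 3. Stack: [3]
STORE_FAST i → i=3. Stack: []
LOAD_FAST i → push 3. Stack: [3]
LOAD_CONST → push 3. Stack: [3, 3]
COMPARE_OP bool(<) → 3 vs 3 = False. Stack: [False]
POP_JUMP_IF_FALSE → pop False; jump. Stack: []
LOAD_FAST w → push 6. Stack: [6]
RETURN_VALUE → return 6.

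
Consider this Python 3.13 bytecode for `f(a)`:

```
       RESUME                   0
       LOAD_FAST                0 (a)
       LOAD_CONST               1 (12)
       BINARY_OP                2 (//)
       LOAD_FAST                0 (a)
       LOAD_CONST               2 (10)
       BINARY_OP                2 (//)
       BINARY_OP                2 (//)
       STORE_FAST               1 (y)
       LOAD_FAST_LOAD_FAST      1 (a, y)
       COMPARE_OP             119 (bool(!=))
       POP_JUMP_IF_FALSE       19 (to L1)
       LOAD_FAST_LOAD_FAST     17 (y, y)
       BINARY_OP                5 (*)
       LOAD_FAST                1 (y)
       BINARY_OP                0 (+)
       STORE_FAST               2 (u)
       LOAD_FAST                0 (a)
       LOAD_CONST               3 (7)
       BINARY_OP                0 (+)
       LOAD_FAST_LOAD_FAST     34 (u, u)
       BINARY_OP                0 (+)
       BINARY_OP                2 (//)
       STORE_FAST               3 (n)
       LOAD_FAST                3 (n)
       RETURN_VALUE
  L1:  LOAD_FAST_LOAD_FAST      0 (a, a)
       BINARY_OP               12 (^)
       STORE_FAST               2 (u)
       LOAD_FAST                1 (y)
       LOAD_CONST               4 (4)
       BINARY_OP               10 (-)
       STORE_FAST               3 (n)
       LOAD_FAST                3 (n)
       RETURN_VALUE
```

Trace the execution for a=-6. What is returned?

0

LOAD_FAST a → push -6. Stack: [-6]
LOAD_CONST → push 12. Stack: [-6, 12]
BINARY_OP // → -6 // 12 = -1. Stack: [-1]
LOAD_FAST a → push -6. Stack: [-1, -6]
LOAD_CONST → push 10. Stack: [-1, -6, 10]
BINARY_OP // → -6 // 10 = -1. Stack: [-1, -1]
BINARY_OP // → -1 // -1 = 1. Stack: [1]
STORE_FAST y → y=1. Stack: []
LOAD_FAST_LOAD_FAST a,y → push -6,1. Stack: [-6, 1]
COMPARE_OP bool(!=) → -6 vs 1 = True. Stack: [True]
POP_JUMP_IF_FALSE → pop True; no jump. Stack: []
LOAD_FAST_LOAD_FAST y,y → push 1,1. Stack: [1, 1]
BINARY_OP * → 1 * 1 = 1. Stack: [1]
LOAD_FAST y → push 1. Stack: [1, 1]
BINARY_OP + → 1 + 1 = 2. Stack: [2]
STORE_FAST u → u=2. Stack: []
LOAD_FAST a → push -6. Stack: [-6]
LOAD_CONST → push 7. Stack: [-6, 7]
BINARY_OP + → -6 + 7 = 1. Stack: [1]
LOAD_FAST_LOAD_FAST u,u → push 2,2. Stack: [1, 2, 2]
BINARY_OP + → 2 + 2 = 4. Stack: [1, 4]
BINARY_OP // → 1 // 4 = 0. Stack: [0]
STORE_FAST n → n=0. Stack: []
LOAD_FAST n → push 0. Stack: [0]
RETURN_VALUE → return 0.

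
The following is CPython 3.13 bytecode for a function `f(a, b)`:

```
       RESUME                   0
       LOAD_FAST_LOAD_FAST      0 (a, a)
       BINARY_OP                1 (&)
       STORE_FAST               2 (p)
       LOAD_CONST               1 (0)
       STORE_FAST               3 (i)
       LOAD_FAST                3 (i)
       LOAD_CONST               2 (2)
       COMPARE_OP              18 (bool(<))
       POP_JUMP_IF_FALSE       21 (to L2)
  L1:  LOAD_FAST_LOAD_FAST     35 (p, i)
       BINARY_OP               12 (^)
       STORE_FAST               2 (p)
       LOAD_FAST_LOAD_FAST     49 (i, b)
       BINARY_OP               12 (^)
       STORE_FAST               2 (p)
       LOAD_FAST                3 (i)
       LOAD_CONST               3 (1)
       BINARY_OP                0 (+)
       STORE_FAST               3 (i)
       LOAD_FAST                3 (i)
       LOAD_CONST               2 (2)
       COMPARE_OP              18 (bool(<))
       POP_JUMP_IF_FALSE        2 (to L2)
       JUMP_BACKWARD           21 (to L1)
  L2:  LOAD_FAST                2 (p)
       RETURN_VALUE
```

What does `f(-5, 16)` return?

17

LOAD_FAST_LOAD_FAST a,a → push -5,-5. Stack: [-5, -5]
BINARY_OP & → -5 & -5 = -5. Stack: [-5]
STORE_FAST p → p=-5. Stack: []
LOAD_CONST → push 0. Stack: [0]
STORE_FAST i → i=0. Stack: []
LOAD_FAST i → push 0. Stack: [0]
LOAD_CONST → push 2. Stack: [0, 2]
COMPARE_OP bool(<) → 0 vs 2 = True. Stack: [True]
POP_JUMP_IF_FALSE → pop True; no jump. Stack: []
LOAD_FAST_LOAD_FAST p,i → push -5,0. Stack: [-5, 0]
BINARY_OP ^ → -5 ^ 0 = -5. Stack: [-5]
STORE_FAST p → p=-5. Stack: []
LOAD_FAST_LOAD_FAST i,b → push 0,16. Stack: [0, 16]
BINARY_OP ^ → 0 ^ 16 = 16. Stack: [16]
STORE_FAST p → p=16. Stack: []
LOAD_FAST i → push 0. Stack: [0]
LOAD_CONST → push 1. Stack: [0, 1]
BINARY_OP + → 0 + 1 = 1. Stack: [1]
STORE_FAST i → i=1. Stack: []
LOAD_FAST i → push 1. Stack: [1]
LOAD_CONST → push 2. Stack: [1, 2]
COMPARE_OP bool(<) → 1 vs 2 = True. Stack: [True]
POP_JUMP_IF_FALSE → pop True; no jump. Stack: []
LOAD_FAST_LOAD_FAST p,i → push 16,1. Stack: [16, 1]
BINARY_OP ^ → 16 ^ 1 = 17. Stack: [17]
STORE_FAST p → p=17. Stack: []
LOAD_FAST_LOAD_FAST i,b → push 1,16. Stack: [1, 16]
BINARY_OP ^ → 1 ^ 16 = 17. Stack: [17]
STORE_FAST p → p=17. Stack: []
LOAD_FAST i → push 1. Stack: [1]
LOAD_CONST → push 1. Stack: [1, 1]
BINARY_OP + → 1 + 1 = 2. Stack: [2]
STORE_FAST i → i=2. Stack: []
LOAD_FAST i → push 2. Stack: [2]
LOAD_CONST → push 2. Stack: [2, 2]
COMPARE_OP bool(<) → 2 vs 2 = False. Stack: [False]
POP_JUMP_IF_FALSE → pop False; jump. Stack: []
LOAD_FAST p → push 17. Stack: [17]
RETURN_VALUE → return 17.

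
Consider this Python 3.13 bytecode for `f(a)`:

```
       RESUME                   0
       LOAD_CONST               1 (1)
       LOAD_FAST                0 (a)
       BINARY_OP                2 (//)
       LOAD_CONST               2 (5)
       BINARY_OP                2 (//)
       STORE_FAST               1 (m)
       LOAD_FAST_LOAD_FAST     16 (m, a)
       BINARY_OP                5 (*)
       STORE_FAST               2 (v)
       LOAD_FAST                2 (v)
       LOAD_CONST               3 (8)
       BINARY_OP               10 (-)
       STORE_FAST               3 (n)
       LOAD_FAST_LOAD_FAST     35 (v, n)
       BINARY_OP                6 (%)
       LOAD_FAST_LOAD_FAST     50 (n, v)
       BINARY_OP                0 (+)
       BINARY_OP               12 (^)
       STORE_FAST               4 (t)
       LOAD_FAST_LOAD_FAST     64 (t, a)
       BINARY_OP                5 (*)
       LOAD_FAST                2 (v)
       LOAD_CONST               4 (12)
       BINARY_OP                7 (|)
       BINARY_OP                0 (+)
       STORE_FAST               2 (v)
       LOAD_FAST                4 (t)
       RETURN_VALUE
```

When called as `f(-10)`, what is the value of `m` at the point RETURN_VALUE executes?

-1

LOAD_CONST → push 1. Stack: [1]
LOAD_FAST a → push -10. Stack: [1, -10]
BINARY_OP // → 1 // -10 = -1. Stack: [-1]
LOAD_CONST → push 5. Stack: [-1, 5]
BINARY_OP // → -1 // 5 = -1. Stack: [-1]
STORE_FAST m → m=-1. Stack: []
LOAD_FAST_LOAD_FAST m,a → push -1,-10. Stack: [-1, -10]
BINARY_OP * → -1 * -10 = 10. Stack: [10]
STORE_FAST v → v=10. Stack: []
LOAD_FAST v → push 10. Stack: [10]
LOAD_CONST → push 8. Stack: [10, 8]
BINARY_OP - → 10 - 8 = 2. Stack: [2]
STORE_FAST n → n=2. Stack: []
LOAD_FAST_LOAD_FAST v,n → push 10,2. Stack: [10, 2]
BINARY_OP % → 10 % 2 = 0. Stack: [0]
LOAD_FAST_LOAD_FAST n,v → push 2,10. Stack: [0, 2, 10]
BINARY_OP + → 2 + 10 = 12. Stack: [0, 12]
BINARY_OP ^ → 0 ^ 12 = 12. Stack: [12]
STORE_FAST t → t=12. Stack: []
LOAD_FAST_LOAD_FAST t,a → push 12,-10. Stack: [12, -10]
BINARY_OP * → 12 * -10 = -120. Stack: [-120]
LOAD_FAST v → push 10. Stack: [-120, 10]
LOAD_CONST → push 12. Stack: [-120, 10, 12]
BINARY_OP | → 10 | 12 = 14. Stack: [-120, 14]
BINARY_OP + → -120 + 14 = -106. Stack: [-106]
STORE_FAST v → v=-106. Stack: []
LOAD_FAST t → push 12. Stack: [12]
RETURN_VALUE → return 12.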